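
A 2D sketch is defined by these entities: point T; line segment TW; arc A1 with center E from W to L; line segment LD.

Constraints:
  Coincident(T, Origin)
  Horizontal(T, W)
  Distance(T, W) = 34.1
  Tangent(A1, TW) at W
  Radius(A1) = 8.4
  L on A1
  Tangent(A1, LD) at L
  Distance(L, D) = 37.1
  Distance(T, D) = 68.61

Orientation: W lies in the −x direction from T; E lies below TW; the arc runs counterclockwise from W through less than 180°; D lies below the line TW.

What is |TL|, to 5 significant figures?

42.162

Checks: |TW| = 34.10 ✓; |EL| = 8.400 ✓; ∠(EL, LD) = 90.00° ✓; |LD| = 37.10 ✓; |TD| = 68.61 ✓.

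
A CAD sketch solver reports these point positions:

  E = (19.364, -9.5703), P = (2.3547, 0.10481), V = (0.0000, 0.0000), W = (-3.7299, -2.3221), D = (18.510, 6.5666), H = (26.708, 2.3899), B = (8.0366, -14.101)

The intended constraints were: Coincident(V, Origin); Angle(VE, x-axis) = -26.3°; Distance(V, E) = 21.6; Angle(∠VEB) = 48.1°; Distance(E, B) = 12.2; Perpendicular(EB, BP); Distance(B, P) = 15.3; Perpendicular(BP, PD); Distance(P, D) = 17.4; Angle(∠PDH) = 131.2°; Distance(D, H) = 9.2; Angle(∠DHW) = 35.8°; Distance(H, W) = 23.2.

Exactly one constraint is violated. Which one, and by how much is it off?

Distance(H, W) = 23.2 — off by 7.60.

V = (0.00, 0.00) ✓; VE at -26.30° ✓; |VE| = 21.60 ✓; ∠VEB = 48.10° ✓; |EB| = 12.20 ✓; ∠(EB, BP) = 90.00° ✓; |BP| = 15.30 ✓; ∠(BP, PD) = 90.00° ✓; |PD| = 17.40 ✓; ∠PDH = 131.2° ✓; |DH| = 9.201 ✓; ∠DHW = 35.80° ✓; |HW| = 30.80 ✗.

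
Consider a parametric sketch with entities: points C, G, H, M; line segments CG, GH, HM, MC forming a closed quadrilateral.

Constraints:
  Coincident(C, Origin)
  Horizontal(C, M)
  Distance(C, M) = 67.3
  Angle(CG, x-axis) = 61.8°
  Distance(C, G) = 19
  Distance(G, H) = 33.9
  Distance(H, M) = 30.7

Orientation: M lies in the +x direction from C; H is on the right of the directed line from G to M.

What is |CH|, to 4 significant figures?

36.82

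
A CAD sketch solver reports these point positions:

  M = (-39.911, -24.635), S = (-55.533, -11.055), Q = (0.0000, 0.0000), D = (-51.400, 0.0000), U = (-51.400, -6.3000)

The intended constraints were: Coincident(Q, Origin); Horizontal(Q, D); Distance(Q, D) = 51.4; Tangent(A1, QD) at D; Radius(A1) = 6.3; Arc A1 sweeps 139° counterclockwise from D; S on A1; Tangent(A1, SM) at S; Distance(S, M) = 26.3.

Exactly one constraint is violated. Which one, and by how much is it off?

Distance(S, M) = 26.3 — off by 5.60.

Q = (0.00, 0.00) ✓; Q.y = 0.00, D.y = 0.00 ✓; |QD| = 51.40 ✓; ∠(UD, DQ) = 90.00° ✓; |UD| = 6.300 ✓; bearing(U→S) − bearing(U→D) = 139.0° ✓; |US| = 6.300 ✓; ∠(US, SM) = 90.00° ✓; |SM| = 20.70 ✗.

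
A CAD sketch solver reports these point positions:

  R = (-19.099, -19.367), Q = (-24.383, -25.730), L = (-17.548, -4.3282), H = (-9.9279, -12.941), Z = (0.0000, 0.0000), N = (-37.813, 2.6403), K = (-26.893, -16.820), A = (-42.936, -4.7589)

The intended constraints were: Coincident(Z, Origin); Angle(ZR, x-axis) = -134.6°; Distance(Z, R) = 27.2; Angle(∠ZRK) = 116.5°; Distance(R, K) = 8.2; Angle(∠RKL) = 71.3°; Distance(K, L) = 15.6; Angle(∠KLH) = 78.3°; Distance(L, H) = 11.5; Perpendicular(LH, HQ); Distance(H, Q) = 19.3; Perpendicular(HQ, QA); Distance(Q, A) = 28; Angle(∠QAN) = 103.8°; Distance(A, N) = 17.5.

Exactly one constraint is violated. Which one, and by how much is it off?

Distance(A, N) = 17.5 — off by 8.50.

Z = (0.00, 0.00) ✓; ZR at -134.6° ✓; |ZR| = 27.20 ✓; ∠ZRK = 116.5° ✓; |RK| = 8.200 ✓; ∠RKL = 71.30° ✓; |KL| = 15.60 ✓; ∠KLH = 78.30° ✓; |LH| = 11.50 ✓; ∠(LH, HQ) = 90.00° ✓; |HQ| = 19.30 ✓; ∠(HQ, QA) = 90.00° ✓; |QA| = 28.00 ✓; ∠QAN = 103.8° ✓; |AN| = 9.000 ✗.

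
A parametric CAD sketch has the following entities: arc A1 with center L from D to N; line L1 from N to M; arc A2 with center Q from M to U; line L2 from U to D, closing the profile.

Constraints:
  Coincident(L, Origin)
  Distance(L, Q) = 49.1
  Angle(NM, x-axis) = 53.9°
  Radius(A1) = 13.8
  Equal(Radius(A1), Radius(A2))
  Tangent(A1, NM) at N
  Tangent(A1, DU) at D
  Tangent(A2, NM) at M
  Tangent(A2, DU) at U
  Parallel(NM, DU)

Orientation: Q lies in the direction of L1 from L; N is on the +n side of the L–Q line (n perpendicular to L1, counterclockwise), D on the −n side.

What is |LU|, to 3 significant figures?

51.0

The slot axis is L1's direction at 53.9°, so u = (cos 53.9°, sin 53.9°) = (0.589, 0.808) and n = (−sin 53.9°, cos 53.9°) = (-0.808, 0.589). L is at the origin and Q lies 49.1 along u from L, so Q = 49.1·u = (28.9, 39.7). Tangency of A1 to both parallel lines with radius 13.8 puts N and D at L ± 13.8·n: N = (-11.2, 8.13), D = (11.2, -8.13). Equal radii place M and U the same way about Q: M = Q + 13.8·n = (17.8, 47.8), U = Q − 13.8·n = (40.1, 31.5). Then |LU| = |U − L| = 51.0.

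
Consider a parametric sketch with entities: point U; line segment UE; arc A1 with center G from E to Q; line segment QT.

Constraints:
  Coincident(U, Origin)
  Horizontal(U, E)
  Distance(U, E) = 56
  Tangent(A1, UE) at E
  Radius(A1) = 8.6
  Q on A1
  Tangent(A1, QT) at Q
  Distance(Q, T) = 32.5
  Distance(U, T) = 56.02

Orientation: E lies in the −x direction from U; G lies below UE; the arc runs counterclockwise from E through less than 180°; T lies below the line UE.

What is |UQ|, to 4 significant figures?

64.03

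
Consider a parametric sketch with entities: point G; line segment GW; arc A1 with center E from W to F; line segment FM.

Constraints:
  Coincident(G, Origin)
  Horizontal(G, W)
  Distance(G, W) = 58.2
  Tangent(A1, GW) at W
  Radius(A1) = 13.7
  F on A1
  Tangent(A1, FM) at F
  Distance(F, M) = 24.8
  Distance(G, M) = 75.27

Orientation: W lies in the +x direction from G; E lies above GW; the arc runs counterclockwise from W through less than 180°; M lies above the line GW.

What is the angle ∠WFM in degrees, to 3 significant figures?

125°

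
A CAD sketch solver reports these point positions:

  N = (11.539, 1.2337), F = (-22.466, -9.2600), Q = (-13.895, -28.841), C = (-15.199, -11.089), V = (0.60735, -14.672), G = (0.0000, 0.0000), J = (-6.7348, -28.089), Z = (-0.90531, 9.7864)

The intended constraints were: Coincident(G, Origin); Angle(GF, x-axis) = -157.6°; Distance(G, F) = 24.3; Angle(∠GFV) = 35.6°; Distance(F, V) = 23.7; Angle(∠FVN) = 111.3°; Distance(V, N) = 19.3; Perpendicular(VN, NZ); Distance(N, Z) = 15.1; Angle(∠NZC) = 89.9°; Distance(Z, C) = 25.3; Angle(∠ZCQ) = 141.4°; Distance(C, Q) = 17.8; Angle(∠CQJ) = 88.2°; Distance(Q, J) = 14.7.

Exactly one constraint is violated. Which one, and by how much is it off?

Distance(Q, J) = 14.7 — off by 7.50.

G = (0.00, 0.00) ✓; GF at -157.6° ✓; |GF| = 24.30 ✓; ∠GFV = 35.60° ✓; |FV| = 23.70 ✓; ∠FVN = 111.3° ✓; |VN| = 19.30 ✓; ∠(VN, NZ) = 90.00° ✓; |NZ| = 15.10 ✓; ∠NZC = 89.90° ✓; |ZC| = 25.30 ✓; ∠ZCQ = 141.4° ✓; |CQ| = 17.80 ✓; ∠CQJ = 88.21° ✓; |QJ| = 7.200 ✗.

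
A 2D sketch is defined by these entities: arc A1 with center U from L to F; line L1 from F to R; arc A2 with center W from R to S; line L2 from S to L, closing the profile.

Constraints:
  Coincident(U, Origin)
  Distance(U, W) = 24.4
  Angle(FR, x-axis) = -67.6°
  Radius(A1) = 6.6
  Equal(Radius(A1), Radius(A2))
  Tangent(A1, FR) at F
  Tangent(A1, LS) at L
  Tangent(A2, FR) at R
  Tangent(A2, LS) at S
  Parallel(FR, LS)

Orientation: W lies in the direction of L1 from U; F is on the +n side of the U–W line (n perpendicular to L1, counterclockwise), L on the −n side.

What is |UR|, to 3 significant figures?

25.3

The slot axis is L1's direction at -67.6°, so u = (cos -67.6°, sin -67.6°) = (0.381, -0.925) and n = (−sin -67.6°, cos -67.6°) = (0.925, 0.381). U is at the origin and W lies 24.4 along u from U, so W = 24.4·u = (9.30, -22.6). Tangency of A1 to both parallel lines with radius 6.6 puts F and L at U ± 6.6·n: F = (6.10, 2.52), L = (-6.10, -2.52). Equal radii place R and S the same way about W: R = W + 6.6·n = (15.4, -20.0), S = W − 6.6·n = (3.20, -25.1). Then |UR| = |R − U| = 25.3.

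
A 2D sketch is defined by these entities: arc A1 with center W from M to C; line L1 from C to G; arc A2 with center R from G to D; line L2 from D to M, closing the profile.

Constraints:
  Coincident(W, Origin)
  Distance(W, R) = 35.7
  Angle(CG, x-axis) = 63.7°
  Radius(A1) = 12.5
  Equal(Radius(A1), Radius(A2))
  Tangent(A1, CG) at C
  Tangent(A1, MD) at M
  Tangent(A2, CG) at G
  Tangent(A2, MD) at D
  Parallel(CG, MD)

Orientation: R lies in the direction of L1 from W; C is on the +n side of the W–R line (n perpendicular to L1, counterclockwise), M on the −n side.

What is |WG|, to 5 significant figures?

37.825

The slot axis is L1's direction at 63.7°, so u = (cos 63.7°, sin 63.7°) = (0.44307, 0.89649) and n = (−sin 63.7°, cos 63.7°) = (-0.89649, 0.44307). W is at the origin and R lies 35.7 along u from W, so R = 35.7·u = (15.818, 32.005). Tangency of A1 to both parallel lines with radius 12.5 puts C and M at W ± 12.5·n: C = (-11.206, 5.5384), M = (11.206, -5.5384). Equal radii place G and D the same way about R: G = R + 12.5·n = (4.6116, 37.543), D = R − 12.5·n = (27.024, 26.466). Then |WG| = |G − W| = 37.825.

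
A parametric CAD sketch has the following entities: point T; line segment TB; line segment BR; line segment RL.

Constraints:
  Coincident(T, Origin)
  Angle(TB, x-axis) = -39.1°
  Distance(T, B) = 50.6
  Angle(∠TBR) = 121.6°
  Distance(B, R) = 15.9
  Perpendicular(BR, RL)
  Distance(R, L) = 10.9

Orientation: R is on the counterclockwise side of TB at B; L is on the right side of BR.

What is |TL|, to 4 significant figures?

68.66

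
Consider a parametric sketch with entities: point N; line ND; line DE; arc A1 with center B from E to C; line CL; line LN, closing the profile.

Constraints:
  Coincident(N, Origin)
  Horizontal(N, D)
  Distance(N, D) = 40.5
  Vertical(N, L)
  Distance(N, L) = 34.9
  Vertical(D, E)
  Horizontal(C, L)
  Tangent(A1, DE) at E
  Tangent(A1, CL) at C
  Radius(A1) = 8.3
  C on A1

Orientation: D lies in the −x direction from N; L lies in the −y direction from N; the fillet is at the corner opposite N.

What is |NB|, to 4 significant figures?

41.77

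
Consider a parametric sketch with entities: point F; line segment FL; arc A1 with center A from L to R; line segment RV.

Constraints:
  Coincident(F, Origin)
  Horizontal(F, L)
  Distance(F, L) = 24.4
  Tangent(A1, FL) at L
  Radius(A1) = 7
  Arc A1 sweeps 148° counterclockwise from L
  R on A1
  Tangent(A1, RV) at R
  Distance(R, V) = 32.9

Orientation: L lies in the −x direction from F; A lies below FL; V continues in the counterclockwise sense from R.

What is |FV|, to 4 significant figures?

30.37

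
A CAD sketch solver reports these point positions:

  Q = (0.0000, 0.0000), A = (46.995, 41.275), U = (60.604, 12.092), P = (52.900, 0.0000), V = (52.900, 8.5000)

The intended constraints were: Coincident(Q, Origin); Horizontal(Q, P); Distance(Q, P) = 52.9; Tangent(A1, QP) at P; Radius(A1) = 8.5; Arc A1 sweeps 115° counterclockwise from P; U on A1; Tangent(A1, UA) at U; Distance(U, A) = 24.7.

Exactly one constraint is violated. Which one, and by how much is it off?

Distance(U, A) = 24.7 — off by 7.50.

Q = (0.00, 0.00) ✓; Q.y = 0.00, P.y = 0.00 ✓; |QP| = 52.90 ✓; ∠(VP, PQ) = 90.00° ✓; |VP| = 8.500 ✓; bearing(V→U) − bearing(V→P) = 115.0° ✓; |VU| = 8.500 ✓; ∠(VU, UA) = 90.00° ✓; |UA| = 32.20 ✗.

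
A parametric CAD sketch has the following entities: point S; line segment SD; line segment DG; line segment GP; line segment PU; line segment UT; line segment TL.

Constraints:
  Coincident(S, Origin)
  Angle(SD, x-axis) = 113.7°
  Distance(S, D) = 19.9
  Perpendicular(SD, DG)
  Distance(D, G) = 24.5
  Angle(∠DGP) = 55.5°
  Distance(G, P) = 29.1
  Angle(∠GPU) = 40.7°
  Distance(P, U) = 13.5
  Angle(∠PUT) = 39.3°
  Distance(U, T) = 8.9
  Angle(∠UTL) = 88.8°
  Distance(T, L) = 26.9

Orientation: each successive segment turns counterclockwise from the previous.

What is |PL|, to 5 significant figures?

18.464

∠PUT = 39.3° gives UT at -111.80° from the x-axis; with |UT| = 8.9, T = (-13.065, -2.3488). ∠UTL = 88.8° gives TL at -20.600° from the x-axis; with |TL| = 26.9, L = (12.115, -11.813). Then |PL| = |L − P| = 18.464.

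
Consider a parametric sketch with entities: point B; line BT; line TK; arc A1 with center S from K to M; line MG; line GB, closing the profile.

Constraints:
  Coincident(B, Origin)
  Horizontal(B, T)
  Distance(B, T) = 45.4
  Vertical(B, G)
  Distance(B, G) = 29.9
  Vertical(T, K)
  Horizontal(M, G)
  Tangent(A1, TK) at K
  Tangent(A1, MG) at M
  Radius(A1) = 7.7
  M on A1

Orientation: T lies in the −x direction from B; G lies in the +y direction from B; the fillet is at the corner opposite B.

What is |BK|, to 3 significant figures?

50.5

B is at the origin; B and T share the same y with |BT| = 45.4 and T on the −x side, so T = (-45.4, 0.00). B and G share the same x with |BG| = 29.9 and G on the +y side, so G = (0.00, 29.9). The virtual corner opposite B is at (-45.4, 29.9). The tangent condition forces SK to be normal to TK and since A1 is tangent to MG there, SM ⟂ MG, with radius 7.7, so the center S sits 7.7 in from both sides at S = (-37.7, 22.2). That places the tangent points at K = (-45.4, 22.2) on TK and M = (-37.7, 29.9) on MG. Then |BK| = |K − B| = 50.5.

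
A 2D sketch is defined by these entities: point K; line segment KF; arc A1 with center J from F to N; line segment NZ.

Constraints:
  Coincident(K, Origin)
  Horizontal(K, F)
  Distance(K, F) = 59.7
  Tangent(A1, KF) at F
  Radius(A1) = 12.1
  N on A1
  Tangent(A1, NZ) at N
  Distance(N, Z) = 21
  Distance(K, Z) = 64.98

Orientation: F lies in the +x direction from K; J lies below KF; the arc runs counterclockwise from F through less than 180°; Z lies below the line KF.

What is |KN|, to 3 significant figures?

50.6

Checks: |JN| = 12.10 ✓; ∠(JN, NZ) = 90.00° ✓; |NZ| = 21.00 ✓; |KZ| = 64.98 ✓.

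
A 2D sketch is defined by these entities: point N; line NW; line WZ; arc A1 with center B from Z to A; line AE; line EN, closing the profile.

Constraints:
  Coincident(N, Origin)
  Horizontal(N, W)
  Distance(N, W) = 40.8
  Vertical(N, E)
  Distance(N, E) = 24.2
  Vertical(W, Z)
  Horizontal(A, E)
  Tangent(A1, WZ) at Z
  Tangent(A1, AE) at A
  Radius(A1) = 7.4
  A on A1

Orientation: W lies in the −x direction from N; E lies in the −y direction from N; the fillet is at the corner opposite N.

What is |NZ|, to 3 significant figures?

44.1

The virtual corner opposite N is at (-40.8, -24.2). The tangent condition forces BZ to be normal to WZ and tangency of A1 to AE means the radius BA is perpendicular to AE, with radius 7.4, so the center B sits 7.4 in from both sides at B = (-33.4, -16.8). That places the tangent points at Z = (-40.8, -16.8) on WZ and A = (-33.4, -24.2) on AE. Then |NZ| = |Z − N| = 44.1.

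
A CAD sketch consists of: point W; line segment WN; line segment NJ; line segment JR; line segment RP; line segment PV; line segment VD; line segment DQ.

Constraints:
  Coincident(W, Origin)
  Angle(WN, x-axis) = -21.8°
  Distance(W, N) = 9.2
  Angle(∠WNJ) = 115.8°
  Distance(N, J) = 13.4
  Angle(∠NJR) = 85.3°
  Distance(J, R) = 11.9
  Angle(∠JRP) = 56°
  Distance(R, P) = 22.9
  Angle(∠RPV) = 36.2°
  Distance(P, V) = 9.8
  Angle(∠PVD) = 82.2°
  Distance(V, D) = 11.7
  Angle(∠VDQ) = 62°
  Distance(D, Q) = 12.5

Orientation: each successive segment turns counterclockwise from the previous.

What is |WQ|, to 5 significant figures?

7.4514

W is at the origin; WN runs at -21.8° with length 9.2, so N = (8.5421, -3.4166). ∠WNJ = 115.8° gives NJ at 42.400° from the x-axis; with |NJ| = 13.4, J = (18.437, 5.6191). ∠NJR = 85.3° gives JR at 137.10° from the x-axis; with |JR| = 11.9, R = (9.7201, 13.720). ∠JRP = 56.0° gives RP at -98.900° from the x-axis; with |RP| = 22.9, P = (6.1772, -8.9046). ∠RPV = 36.2° gives PV at 44.900° from the x-axis; with |PV| = 9.8, V = (13.119, -1.9871). ∠PVD = 82.2° gives VD at 142.70° from the x-axis; with |VD| = 11.7, D = (3.8119, 5.1030). ∠VDQ = 62.0° gives DQ at -99.300° from the x-axis; with |DQ| = 12.5, Q = (1.7919, -7.2327). Then |WQ| = |Q − W| = 7.4514.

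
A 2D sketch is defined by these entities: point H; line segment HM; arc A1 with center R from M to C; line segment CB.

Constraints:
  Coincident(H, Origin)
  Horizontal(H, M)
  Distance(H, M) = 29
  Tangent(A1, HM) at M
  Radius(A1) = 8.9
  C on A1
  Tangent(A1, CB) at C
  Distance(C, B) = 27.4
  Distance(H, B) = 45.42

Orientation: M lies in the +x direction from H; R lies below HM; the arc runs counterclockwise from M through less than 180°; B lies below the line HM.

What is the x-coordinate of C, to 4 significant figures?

20.27

H is at the origin; HM is horizontal with |HM| = 29.0 and M on the +x side, so M = (29.00, 0.000). Tangency of A1 to HM means the radius RM is perpendicular to HM, so R = M + (0, -8.9) = (29.00, -8.900). Since RC ⟂ CB (tangency), |RB| = √(8.9² + 27.4²) = 28.81 regardless of where C sits on A1. So B lies on both circle(H, 45.42) and circle(R, 28.81); the below-HM intersection is B = (25.61, -37.51). C is the foot of the tangent from B: C = (20.27, -10.64).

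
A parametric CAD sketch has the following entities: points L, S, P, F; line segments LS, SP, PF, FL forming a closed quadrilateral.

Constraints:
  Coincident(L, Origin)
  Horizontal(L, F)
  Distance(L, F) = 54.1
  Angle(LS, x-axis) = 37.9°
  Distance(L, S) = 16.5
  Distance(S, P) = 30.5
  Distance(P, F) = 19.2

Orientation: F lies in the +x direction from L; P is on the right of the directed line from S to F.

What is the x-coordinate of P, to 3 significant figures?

37.0

L is at the origin; L and F share the same y with |LF| = 54.1 and F in +x, so F = (54.1, 0). LS runs at 37.9° with |LS| = 16.5, so S = (13.0, 10.1). P is determined by |SP| = 30.5 and |PF| = 19.2 together: it lies at the intersection of circle(S, 30.5) and circle(F, 19.2). With |SF| = 42.3, the foot of the radical line on SF is 27.8 from S and the perpendicular offset is √(30.5² − 27.8²) = 12.6. Taking the right-of-SF solution: P = (37.0, -8.72).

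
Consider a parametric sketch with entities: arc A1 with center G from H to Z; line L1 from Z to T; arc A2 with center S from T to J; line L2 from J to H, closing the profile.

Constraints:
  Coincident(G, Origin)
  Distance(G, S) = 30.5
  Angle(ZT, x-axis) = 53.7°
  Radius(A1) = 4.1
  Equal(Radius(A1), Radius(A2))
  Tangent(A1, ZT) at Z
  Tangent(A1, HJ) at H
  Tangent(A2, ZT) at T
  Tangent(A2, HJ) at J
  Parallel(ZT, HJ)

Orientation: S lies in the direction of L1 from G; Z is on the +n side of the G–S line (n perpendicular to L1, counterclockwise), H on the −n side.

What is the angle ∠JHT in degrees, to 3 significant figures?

15.0°

Tangency of A1 to both parallel lines with radius 4.1 puts Z and H at G ± 4.1·n: Z = (-3.30, 2.43), H = (3.30, -2.43). Equal radii place T and J the same way about S: T = S + 4.1·n = (14.8, 27.0), J = S − 4.1·n = (21.4, 22.2). Then cos ∠JHT = HJ·HT / (|HJ||HT|), giving 15.0°.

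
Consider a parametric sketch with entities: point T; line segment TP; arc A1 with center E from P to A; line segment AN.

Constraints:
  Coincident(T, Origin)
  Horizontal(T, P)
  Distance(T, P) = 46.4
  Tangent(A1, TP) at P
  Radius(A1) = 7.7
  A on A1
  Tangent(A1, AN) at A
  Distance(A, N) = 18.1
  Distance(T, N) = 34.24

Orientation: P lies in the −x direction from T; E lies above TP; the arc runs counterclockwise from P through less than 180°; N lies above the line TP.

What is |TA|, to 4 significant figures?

40.35

Checks: ∠(EP, PT) = 90.00° ✓; |EP| = 7.700 ✓; |EA| = 7.700 ✓; ∠(EA, AN) = 90.00° ✓; |AN| = 18.10 ✓; |TN| = 34.24 ✓.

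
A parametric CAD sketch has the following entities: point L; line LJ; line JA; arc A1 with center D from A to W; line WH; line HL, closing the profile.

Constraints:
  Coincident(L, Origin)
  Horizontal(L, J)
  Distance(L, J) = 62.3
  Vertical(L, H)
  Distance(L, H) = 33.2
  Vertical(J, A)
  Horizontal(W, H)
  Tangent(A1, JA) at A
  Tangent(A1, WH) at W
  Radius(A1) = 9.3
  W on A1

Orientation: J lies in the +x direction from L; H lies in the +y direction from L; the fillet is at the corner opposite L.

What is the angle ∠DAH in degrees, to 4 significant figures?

8.490°

L is at the origin; LJ is horizontal with |LJ| = 62.3 and J on the +x side, so J = (62.30, 0.000). L and H share the same x with |LH| = 33.2 and H on the +y side, so H = (0.000, 33.20). The virtual corner opposite L is at (62.30, 33.20). Since A1 is tangent to JA there, DA ⟂ JA and A1 meets WH tangentially, so DW is at right angles to WH, with radius 9.3, so the center D sits 9.3 in from both sides at D = (53.00, 23.90). That places the tangent points at A = (62.30, 23.90) on JA and W = (53.00, 33.20) on WH. Then cos ∠DAH = AD·AH / (|AD||AH|), giving 8.490°.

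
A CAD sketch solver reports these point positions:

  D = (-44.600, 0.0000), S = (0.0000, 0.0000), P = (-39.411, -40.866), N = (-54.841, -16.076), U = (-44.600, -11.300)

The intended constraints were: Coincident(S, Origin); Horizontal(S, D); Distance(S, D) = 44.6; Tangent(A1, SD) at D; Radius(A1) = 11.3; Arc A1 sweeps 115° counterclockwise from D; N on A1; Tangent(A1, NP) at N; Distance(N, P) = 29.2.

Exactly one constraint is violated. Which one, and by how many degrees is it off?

Tangent(A1, NP) at N — off by 6.90°.

S = (0.00, 0.00) ✓; S.y = 0.00, D.y = 0.00 ✓; |SD| = 44.60 ✓; ∠(UD, DS) = 90.00° ✓; |UD| = 11.30 ✓; bearing(U→N) − bearing(U→D) = 115.0° ✓; |UN| = 11.30 ✓; ∠(UN, NP) = 83.10° ✗; |NP| = 29.20 ✓.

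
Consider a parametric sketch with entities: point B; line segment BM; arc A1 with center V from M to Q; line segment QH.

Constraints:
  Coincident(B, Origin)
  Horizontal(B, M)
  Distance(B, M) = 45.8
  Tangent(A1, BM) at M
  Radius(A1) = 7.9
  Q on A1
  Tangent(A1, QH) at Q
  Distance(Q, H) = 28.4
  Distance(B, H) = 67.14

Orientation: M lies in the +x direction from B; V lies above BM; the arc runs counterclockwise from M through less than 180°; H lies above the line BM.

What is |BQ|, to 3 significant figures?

54.1

B is at the origin; B and M share the same y with |BM| = 45.8 and M on the +x side, so M = (45.8, 0.00). A1 meets BM tangentially, so VM is at right angles to BM, so V = M + (0, 7.9) = (45.8, 7.90). Since VQ ⟂ QH (tangency), |VH| = √(7.9² + 28.4²) = 29.5 regardless of where Q sits on A1. So H lies on both circle(B, 67.14) and circle(V, 29.5); the above-BM intersection is H = (57.3, 35.1). Q is the foot of the tangent from H: Q = (53.6, 6.89).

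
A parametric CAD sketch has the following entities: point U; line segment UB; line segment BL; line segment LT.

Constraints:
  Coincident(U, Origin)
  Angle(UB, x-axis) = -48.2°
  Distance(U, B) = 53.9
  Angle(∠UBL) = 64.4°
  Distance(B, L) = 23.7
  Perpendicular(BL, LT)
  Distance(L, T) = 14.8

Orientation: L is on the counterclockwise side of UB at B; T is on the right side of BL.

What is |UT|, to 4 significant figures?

63.41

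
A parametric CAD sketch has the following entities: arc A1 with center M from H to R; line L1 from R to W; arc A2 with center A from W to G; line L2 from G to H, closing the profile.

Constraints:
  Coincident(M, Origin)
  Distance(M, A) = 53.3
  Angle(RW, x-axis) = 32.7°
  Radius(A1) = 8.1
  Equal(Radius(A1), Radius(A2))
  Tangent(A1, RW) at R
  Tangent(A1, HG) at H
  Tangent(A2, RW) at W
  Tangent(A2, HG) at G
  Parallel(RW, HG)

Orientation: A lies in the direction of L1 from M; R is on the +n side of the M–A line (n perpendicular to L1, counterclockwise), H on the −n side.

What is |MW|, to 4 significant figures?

53.91

The slot axis is L1's direction at 32.7°, so u = (cos 32.7°, sin 32.7°) = (0.8415, 0.5402) and n = (−sin 32.7°, cos 32.7°) = (-0.5402, 0.8415). M is at the origin and A lies 53.3 along u from M, so A = 53.3·u = (44.85, 28.79). Tangency of A1 to both parallel lines with radius 8.1 puts R and H at M ± 8.1·n: R = (-4.376, 6.816), H = (4.376, -6.816). Equal radii place W and G the same way about A: W = A + 8.1·n = (40.48, 35.61), G = A − 8.1·n = (49.23, 21.98). Then |MW| = |W − M| = 53.91.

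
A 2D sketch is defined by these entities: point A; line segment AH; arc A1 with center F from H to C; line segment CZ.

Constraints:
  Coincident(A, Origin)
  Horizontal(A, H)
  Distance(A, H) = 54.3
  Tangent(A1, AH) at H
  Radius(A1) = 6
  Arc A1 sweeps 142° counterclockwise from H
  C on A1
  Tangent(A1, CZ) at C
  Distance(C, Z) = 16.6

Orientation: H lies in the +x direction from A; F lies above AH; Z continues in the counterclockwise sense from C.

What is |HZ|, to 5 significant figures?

22.955

On A1, H sits at bearing -90° from F; a 142° counterclockwise sweep puts C at bearing 52°, so C = F + 6.0·(cos 52°, sin 52°) = (57.994, 10.728). A1 meets CZ tangentially, so FC is at right angles to CZ, so CZ runs along (−sin 52°, cos 52°); with |CZ| = 16.6, Z = (44.913, 20.948). Then |HZ| = |Z − H| = 22.955.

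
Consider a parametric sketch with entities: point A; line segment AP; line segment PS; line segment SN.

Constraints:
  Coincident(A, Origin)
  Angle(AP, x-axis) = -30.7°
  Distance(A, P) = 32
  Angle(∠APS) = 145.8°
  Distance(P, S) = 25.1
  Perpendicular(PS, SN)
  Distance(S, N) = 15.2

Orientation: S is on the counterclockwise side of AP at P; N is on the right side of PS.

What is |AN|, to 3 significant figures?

61.3

∠APS = 145.8°, so PS runs at -30.7° + (180° − 145.8°) = 3.50° from the x-axis; with |PS| = 25.1, S = P + 25.1·(cos 3.50°, sin 3.50°) = (52.6, -14.8). The perpendicularity gives SN at right angles to PS; with |SN| = 15.2 on the right of PS, N = S + 15.2·(0.0610, -0.998) = (53.5, -30.0). Then |AN| = |N − A| = 61.3.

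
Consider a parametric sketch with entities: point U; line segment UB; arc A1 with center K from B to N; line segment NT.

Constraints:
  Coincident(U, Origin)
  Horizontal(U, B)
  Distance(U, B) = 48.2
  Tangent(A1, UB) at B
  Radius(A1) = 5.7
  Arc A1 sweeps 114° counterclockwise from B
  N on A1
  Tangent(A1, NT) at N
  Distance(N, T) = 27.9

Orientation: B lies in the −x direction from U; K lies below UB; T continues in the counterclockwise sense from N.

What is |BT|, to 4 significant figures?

34.06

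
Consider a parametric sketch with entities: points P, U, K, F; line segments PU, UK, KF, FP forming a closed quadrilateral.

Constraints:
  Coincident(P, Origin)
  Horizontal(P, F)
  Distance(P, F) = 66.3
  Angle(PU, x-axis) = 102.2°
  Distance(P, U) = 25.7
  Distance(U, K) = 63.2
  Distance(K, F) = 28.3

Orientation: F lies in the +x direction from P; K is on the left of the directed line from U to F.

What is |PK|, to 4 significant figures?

63.73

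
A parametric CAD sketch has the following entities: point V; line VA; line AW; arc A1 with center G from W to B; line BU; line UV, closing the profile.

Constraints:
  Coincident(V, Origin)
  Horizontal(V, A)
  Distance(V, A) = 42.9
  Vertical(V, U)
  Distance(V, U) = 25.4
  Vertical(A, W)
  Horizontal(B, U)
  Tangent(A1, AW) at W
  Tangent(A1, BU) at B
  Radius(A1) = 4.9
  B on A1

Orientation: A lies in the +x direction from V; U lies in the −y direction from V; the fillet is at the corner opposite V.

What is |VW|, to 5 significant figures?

47.546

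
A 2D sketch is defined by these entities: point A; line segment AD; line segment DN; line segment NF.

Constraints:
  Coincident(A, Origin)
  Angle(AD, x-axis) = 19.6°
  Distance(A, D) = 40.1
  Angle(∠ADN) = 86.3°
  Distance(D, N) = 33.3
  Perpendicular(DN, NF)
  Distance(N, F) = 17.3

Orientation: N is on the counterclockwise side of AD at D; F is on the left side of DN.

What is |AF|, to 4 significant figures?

38.20

A is at the origin; AD runs at 19.6° with length 40.1, so D = 40.1·(cos 19.6°, sin 19.6°) = (37.78, 13.45). ∠ADN = 86.3°, so DN runs at 19.6° + (180° − 86.3°) = 113.3° from the x-axis; with |DN| = 33.3, N = D + 33.3·(cos 113.3°, sin 113.3°) = (24.60, 44.04). The perpendicularity gives NF at right angles to DN; with |NF| = 17.3 on the left of DN, F = N + 17.3·(-0.9184, -0.3955) = (8.716, 37.19). Then |AF| = |F − A| = 38.20.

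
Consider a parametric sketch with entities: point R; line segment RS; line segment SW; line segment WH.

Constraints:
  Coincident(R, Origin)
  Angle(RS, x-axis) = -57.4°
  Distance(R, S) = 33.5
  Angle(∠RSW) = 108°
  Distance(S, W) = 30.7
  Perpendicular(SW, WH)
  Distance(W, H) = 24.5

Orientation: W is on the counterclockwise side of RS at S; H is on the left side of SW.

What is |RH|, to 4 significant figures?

41.71

∠RSW = 108.0°, so SW runs at -57.4° + (180° − 108.0°) = 14.60° from the x-axis; with |SW| = 30.7, W = S + 30.7·(cos 14.60°, sin 14.60°) = (47.76, -20.48). The perpendicularity gives WH at right angles to SW; with |WH| = 24.5 on the left of SW, H = W + 24.5·(-0.2521, 0.9677) = (41.58, 3.225). Then |RH| = |H − R| = 41.71.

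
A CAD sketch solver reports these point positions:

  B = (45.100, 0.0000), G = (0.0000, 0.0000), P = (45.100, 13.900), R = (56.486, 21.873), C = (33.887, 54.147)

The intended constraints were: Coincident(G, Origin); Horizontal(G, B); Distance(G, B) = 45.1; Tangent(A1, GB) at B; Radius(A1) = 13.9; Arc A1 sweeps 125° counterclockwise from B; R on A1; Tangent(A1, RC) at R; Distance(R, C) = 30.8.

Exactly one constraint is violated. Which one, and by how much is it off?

Distance(R, C) = 30.8 — off by 8.60.

G = (0.00, 0.00) ✓; G.y = 0.00, B.y = 0.00 ✓; |GB| = 45.10 ✓; ∠(PB, BG) = 90.00° ✓; |PB| = 13.90 ✓; bearing(P→R) − bearing(P→B) = 125.0° ✓; |PR| = 13.90 ✓; ∠(PR, RC) = 90.00° ✓; |RC| = 39.40 ✗.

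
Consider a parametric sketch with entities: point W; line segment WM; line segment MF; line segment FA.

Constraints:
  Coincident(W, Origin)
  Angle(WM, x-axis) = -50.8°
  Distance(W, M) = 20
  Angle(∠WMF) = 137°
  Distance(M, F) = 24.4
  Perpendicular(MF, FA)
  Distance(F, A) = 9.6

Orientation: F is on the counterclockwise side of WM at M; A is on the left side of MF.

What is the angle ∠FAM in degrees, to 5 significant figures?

68.523°

W is at the origin; WM runs at -50.8° with length 20.0, so M = 20.0·(cos -50.8°, sin -50.8°) = (12.641, -15.499). ∠WMF = 137.0°, so MF runs at -50.8° + (180° − 137.0°) = -7.8000° from the x-axis; with |MF| = 24.4, F = M + 24.4·(cos -7.8000°, sin -7.8000°) = (36.815, -18.810). The perpendicularity gives FA at right angles to MF; with |FA| = 9.6 on the left of MF, A = F + 9.6·(0.13572, 0.99075) = (38.118, -9.2992). Then cos ∠FAM = AF·AM / (|AF||AM|), giving 68.523°.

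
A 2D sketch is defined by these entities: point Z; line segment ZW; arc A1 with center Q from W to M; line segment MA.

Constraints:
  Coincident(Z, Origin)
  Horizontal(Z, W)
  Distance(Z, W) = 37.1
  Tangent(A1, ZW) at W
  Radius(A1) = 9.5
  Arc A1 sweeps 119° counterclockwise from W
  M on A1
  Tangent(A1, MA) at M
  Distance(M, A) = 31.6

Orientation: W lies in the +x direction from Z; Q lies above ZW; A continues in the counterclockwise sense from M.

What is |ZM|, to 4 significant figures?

47.55

Z is at the origin; Z and W share the same y with |ZW| = 37.1 and W on the +x side, so W = (37.10, 0.000). The tangent condition forces QW to be normal to ZW, so Q = W + (0, 9.5) = (37.10, 9.500). On A1, W sits at bearing -90° from Q; a 119° counterclockwise sweep puts M at bearing 29°, so M = Q + 9.5·(cos 29°, sin 29°) = (45.41, 14.11). Then |ZM| = |M − Z| = 47.55.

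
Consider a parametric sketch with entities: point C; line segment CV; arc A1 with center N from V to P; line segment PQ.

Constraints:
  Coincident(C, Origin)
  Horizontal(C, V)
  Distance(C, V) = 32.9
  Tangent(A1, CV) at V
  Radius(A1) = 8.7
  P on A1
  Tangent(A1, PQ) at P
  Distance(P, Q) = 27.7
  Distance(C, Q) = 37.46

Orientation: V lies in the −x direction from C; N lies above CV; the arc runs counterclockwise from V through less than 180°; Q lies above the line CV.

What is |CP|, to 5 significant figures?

25.331

Checks: |NP| = 8.700 ✓; ∠(NP, PQ) = 90.00° ✓; |PQ| = 27.70 ✓; |CQ| = 37.46 ✓.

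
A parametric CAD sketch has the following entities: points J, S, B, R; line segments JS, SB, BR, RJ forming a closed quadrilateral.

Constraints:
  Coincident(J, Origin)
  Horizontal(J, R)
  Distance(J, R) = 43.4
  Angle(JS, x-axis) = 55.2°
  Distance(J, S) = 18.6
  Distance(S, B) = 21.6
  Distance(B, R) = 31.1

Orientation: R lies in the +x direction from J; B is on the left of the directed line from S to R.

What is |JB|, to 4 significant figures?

39.51

Checks: |SB| = 21.60 ✓; |BR| = 31.10 ✓.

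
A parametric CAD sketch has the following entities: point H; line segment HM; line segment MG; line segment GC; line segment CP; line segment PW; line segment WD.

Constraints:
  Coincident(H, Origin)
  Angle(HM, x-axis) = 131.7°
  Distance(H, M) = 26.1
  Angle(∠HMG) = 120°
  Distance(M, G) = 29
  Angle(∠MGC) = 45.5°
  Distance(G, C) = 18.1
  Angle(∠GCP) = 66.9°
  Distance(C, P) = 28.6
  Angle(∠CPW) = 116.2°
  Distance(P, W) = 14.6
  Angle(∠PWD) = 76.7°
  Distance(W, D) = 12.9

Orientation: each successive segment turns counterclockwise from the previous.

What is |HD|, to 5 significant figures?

51.011

∠CPW = 116.2° gives PW at 143.10° from the x-axis; with |PW| = 14.6, W = (-37.084, 40.406). ∠PWD = 76.7° gives WD at -113.60° from the x-axis; with |WD| = 12.9, D = (-42.249, 28.585). Then |HD| = |D − H| = 51.011.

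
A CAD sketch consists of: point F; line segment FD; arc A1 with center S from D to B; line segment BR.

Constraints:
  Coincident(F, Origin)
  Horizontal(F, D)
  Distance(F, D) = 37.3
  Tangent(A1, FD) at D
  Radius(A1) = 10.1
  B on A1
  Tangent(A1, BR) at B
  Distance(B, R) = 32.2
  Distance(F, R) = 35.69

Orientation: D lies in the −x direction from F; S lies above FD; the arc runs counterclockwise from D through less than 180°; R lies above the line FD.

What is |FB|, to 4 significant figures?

28.94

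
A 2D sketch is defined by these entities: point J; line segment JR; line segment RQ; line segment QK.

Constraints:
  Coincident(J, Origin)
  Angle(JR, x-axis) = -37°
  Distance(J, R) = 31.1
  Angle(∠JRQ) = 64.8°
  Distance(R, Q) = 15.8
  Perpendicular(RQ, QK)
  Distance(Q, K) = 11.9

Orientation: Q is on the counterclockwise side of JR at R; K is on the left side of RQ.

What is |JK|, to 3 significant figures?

16.4

∠JRQ = 64.8°, so RQ runs at -37.0° + (180° − 64.8°) = 78.2° from the x-axis; with |RQ| = 15.8, Q = R + 15.8·(cos 78.2°, sin 78.2°) = (28.1, -3.25). RQ is perpendicular to QK; with |QK| = 11.9 on the left of RQ, K = Q + 11.9·(-0.979, 0.204) = (16.4, -0.817). Then |JK| = |K − J| = 16.4.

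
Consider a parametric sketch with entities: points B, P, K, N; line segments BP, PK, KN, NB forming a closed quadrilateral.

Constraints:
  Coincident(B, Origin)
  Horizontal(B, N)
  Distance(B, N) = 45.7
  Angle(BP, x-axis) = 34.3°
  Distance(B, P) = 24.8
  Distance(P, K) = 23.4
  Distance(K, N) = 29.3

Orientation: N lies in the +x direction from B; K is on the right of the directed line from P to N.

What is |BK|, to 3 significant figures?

20.2

Checks: |PK| = 23.40 ✓; |KN| = 29.30 ✓.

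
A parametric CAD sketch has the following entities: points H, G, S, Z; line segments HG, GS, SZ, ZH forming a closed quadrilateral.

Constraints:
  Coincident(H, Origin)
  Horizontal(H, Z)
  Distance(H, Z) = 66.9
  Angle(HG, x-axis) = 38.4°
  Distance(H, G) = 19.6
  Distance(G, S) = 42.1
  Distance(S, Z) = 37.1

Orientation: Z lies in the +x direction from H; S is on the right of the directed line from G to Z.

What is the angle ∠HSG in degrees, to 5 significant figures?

25.925°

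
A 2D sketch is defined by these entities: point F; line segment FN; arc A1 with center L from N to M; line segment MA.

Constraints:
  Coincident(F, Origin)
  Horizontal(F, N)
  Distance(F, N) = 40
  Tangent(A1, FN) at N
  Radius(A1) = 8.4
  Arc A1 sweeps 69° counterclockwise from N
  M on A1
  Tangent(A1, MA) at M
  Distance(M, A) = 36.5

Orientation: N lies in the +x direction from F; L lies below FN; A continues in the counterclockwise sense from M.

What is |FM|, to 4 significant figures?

32.61

Tangency of A1 to FN means the radius LN is perpendicular to FN, so L = N + (0, -8.4) = (40.00, -8.400). On A1, N sits at bearing 90° from L; a 69° counterclockwise sweep puts M at bearing 159°, so M = L + 8.4·(cos 159°, sin 159°) = (32.16, -5.390). Then |FM| = |M − F| = 32.61.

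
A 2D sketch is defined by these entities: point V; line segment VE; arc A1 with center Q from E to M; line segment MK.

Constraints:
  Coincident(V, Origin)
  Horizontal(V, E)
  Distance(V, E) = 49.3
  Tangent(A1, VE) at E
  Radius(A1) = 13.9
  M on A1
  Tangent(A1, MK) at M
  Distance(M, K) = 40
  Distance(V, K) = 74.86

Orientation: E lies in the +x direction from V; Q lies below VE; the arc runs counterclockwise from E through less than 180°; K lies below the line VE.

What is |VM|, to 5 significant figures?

40.634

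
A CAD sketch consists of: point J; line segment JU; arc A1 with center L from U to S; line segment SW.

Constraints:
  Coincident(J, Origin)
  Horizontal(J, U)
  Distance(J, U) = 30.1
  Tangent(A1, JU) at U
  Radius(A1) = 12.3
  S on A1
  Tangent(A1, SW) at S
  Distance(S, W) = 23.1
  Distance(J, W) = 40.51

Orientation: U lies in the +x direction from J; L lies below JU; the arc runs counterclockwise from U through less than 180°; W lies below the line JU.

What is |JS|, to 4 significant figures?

21.94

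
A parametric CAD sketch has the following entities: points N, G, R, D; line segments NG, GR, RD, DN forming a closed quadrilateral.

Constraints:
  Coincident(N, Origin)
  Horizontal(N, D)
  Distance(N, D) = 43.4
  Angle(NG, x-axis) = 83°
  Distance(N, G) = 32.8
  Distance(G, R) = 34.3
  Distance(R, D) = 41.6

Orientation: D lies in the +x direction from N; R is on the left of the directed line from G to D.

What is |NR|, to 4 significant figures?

55.47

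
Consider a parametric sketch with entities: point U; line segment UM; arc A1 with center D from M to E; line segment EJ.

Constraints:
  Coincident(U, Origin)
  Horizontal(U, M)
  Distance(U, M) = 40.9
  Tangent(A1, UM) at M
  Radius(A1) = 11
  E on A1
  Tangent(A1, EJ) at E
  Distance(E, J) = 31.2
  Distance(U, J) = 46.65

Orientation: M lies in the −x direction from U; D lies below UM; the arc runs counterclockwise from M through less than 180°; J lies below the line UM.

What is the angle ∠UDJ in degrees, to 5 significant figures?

75.281°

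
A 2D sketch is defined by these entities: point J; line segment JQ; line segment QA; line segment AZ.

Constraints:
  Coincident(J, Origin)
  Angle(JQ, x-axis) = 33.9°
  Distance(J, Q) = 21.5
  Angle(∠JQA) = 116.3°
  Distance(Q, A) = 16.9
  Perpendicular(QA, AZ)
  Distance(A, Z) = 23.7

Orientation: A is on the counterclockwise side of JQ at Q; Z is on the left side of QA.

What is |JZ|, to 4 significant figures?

26.79

J is at the origin; JQ runs at 33.9° with length 21.5, so Q = 21.5·(cos 33.9°, sin 33.9°) = (17.85, 11.99). ∠JQA = 116.3°, so QA runs at 33.9° + (180° − 116.3°) = 97.60° from the x-axis; with |QA| = 16.9, A = Q + 16.9·(cos 97.60°, sin 97.60°) = (15.61, 28.74). QA ⟂ AZ; with |AZ| = 23.7 on the left of QA, Z = A + 23.7·(-0.9912, -0.1323) = (-7.882, 25.61). Then |JZ| = |Z − J| = 26.79.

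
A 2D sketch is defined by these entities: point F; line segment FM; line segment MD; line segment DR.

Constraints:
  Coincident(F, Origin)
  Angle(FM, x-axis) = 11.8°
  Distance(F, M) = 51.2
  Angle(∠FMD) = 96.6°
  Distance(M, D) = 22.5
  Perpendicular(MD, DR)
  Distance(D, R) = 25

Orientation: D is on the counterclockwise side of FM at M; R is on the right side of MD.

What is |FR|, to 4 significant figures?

81.00

F is at the origin; FM runs at 11.8° with length 51.2, so M = 51.2·(cos 11.8°, sin 11.8°) = (50.12, 10.47). ∠FMD = 96.6°, so MD runs at 11.8° + (180° − 96.6°) = 95.20° from the x-axis; with |MD| = 22.5, D = M + 22.5·(cos 95.20°, sin 95.20°) = (48.08, 32.88). MD ⟂ DR; with |DR| = 25.0 on the right of MD, R = D + 25.0·(0.9959, 0.09063) = (72.98, 35.14). Then |FR| = |R − F| = 81.00.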